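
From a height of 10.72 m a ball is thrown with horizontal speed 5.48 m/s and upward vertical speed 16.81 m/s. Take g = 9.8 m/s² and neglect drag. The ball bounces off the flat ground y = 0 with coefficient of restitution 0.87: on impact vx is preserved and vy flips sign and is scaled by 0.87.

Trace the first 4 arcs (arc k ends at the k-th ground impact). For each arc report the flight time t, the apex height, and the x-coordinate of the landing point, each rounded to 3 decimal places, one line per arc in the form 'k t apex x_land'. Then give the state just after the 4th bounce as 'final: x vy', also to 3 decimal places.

1 3.980 25.137 21.812
2 3.941 19.026 43.409
3 3.429 14.401 62.198
4 2.983 10.900 78.545
final: 78.545 12.716

Arc 1: start y=10.720, vy=16.810 → t=3.980, apex=25.137, x_land=21.812, impact vy=-22.197
  bounce: vy ← 0.87·22.197 = 19.311
Arc 2: start y=0.000, vy=19.311 → t=3.941, apex=19.026, x_land=43.409, impact vy=-19.311
  bounce: vy ← 0.87·19.311 = 16.801
Arc 3: start y=0.000, vy=16.801 → t=3.429, apex=14.401, x_land=62.198, impact vy=-16.801
  bounce: vy ← 0.87·16.801 = 14.617
Arc 4: start y=0.000, vy=14.617 → t=2.983, apex=10.900, x_land=78.545, impact vy=-14.617
  bounce: vy ← 0.87·14.617 = 12.716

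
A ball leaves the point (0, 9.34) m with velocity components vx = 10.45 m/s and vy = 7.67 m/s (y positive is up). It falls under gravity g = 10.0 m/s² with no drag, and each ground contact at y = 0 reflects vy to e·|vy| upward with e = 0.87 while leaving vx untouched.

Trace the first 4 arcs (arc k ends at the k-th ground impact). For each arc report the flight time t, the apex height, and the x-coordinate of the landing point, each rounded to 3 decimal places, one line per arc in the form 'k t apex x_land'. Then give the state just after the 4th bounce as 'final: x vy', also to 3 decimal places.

1 2.334 12.281 24.393
2 2.727 9.296 52.890
3 2.373 7.036 77.683
4 2.064 5.326 99.253
final: 99.253 8.979

Arc 1: start y=9.340, vy=7.670 → t=2.334, apex=12.281, x_land=24.393, impact vy=-15.673
  bounce: vy ← 0.87·15.673 = 13.635
Arc 2: start y=0.000, vy=13.635 → t=2.727, apex=9.296, x_land=52.890, impact vy=-13.635
  bounce: vy ← 0.87·13.635 = 11.863
Arc 3: start y=0.000, vy=11.863 → t=2.373, apex=7.036, x_land=77.683, impact vy=-11.863
  bounce: vy ← 0.87·11.863 = 10.320
Arc 4: start y=0.000, vy=10.320 → t=2.064, apex=5.326, x_land=99.253, impact vy=-10.320
  bounce: vy ← 0.87·10.320 = 8.979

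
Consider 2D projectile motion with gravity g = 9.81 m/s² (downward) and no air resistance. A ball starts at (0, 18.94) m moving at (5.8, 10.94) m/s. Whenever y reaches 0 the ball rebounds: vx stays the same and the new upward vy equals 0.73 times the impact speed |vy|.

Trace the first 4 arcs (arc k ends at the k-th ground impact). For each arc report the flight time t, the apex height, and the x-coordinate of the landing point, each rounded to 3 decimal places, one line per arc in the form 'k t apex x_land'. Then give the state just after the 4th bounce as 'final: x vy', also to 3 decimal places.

Arc 1: start y=18.940, vy=10.940 → t=3.375, apex=25.040, x_land=19.573, impact vy=-22.165
  bounce: vy ← 0.73·22.165 = 16.180
Arc 2: start y=0.000, vy=16.180 → t=3.299, apex=13.344, x_land=38.706, impact vy=-16.180
  bounce: vy ← 0.73·16.180 = 11.812
Arc 3: start y=0.000, vy=11.812 → t=2.408, apex=7.111, x_land=52.673, impact vy=-11.812
  bounce: vy ← 0.73·11.812 = 8.623
Arc 4: start y=0.000, vy=8.623 → t=1.758, apex=3.789, x_land=62.868, impact vy=-8.623
  bounce: vy ← 0.73·8.623 = 6.294

1 3.375 25.040 19.573
2 3.299 13.344 38.706
3 2.408 7.111 52.673
4 1.758 3.789 62.868
final: 62.868 6.294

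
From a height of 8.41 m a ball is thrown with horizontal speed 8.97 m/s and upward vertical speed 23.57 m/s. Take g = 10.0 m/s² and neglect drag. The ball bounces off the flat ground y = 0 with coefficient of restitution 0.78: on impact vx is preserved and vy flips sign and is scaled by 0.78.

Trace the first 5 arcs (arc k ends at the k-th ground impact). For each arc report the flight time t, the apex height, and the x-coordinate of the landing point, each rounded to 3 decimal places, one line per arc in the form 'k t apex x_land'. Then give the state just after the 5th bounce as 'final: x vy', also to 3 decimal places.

Arc 1: start y=8.410, vy=23.570 → t=5.047, apex=36.187, x_land=45.274, impact vy=-26.903
  bounce: vy ← 0.78·26.903 = 20.984
Arc 2: start y=0.000, vy=20.984 → t=4.197, apex=22.016, x_land=82.919, impact vy=-20.984
  bounce: vy ← 0.78·20.984 = 16.367
Arc 3: start y=0.000, vy=16.367 → t=3.273, apex=13.395, x_land=112.282, impact vy=-16.367
  bounce: vy ← 0.78·16.367 = 12.767
Arc 4: start y=0.000, vy=12.767 → t=2.553, apex=8.149, x_land=135.186, impact vy=-12.767
  bounce: vy ← 0.78·12.767 = 9.958
Arc 5: start y=0.000, vy=9.958 → t=1.992, apex=4.958, x_land=153.050, impact vy=-9.958
  bounce: vy ← 0.78·9.958 = 7.767

1 5.047 36.187 45.274
2 4.197 22.016 82.919
3 3.273 13.395 112.282
4 2.553 8.149 135.186
5 1.992 4.958 153.050
final: 153.050 7.767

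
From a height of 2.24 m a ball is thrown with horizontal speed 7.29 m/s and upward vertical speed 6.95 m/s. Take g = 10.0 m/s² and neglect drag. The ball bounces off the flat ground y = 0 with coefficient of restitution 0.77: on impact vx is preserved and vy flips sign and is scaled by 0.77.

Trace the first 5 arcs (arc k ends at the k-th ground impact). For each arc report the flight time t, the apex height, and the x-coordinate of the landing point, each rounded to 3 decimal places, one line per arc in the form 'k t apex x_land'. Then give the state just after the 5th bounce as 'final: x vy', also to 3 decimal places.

Arc 1: start y=2.240, vy=6.950 → t=1.660, apex=4.655, x_land=12.101, impact vy=-9.649
  bounce: vy ← 0.77·9.649 = 7.430
Arc 2: start y=0.000, vy=7.430 → t=1.486, apex=2.760, x_land=22.933, impact vy=-7.430
  bounce: vy ← 0.77·7.430 = 5.721
Arc 3: start y=0.000, vy=5.721 → t=1.144, apex=1.636, x_land=31.274, impact vy=-5.721
  bounce: vy ← 0.77·5.721 = 4.405
Arc 4: start y=0.000, vy=4.405 → t=0.881, apex=0.970, x_land=37.697, impact vy=-4.405
  bounce: vy ← 0.77·4.405 = 3.392
Arc 5: start y=0.000, vy=3.392 → t=0.678, apex=0.575, x_land=42.642, impact vy=-3.392
  bounce: vy ← 0.77·3.392 = 2.612

1 1.660 4.655 12.101
2 1.486 2.760 22.933
3 1.144 1.636 31.274
4 0.881 0.970 37.697
5 0.678 0.575 42.642
final: 42.642 2.612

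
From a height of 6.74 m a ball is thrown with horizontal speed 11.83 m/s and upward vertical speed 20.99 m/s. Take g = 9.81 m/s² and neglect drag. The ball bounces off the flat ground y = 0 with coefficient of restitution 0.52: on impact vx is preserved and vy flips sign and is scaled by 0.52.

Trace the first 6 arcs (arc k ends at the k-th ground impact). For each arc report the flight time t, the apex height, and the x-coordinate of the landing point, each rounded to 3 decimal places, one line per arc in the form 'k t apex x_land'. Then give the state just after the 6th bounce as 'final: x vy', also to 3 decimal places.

Arc 1: start y=6.740, vy=20.990 → t=4.579, apex=29.196, x_land=54.174, impact vy=-23.934
  bounce: vy ← 0.52·23.934 = 12.445
Arc 2: start y=0.000, vy=12.445 → t=2.537, apex=7.895, x_land=84.190, impact vy=-12.445
  bounce: vy ← 0.52·12.445 = 6.472
Arc 3: start y=0.000, vy=6.472 → t=1.319, apex=2.135, x_land=99.799, impact vy=-6.472
  bounce: vy ← 0.52·6.472 = 3.365
Arc 4: start y=0.000, vy=3.365 → t=0.686, apex=0.577, x_land=107.915, impact vy=-3.365
  bounce: vy ← 0.52·3.365 = 1.750
Arc 5: start y=0.000, vy=1.750 → t=0.357, apex=0.156, x_land=112.136, impact vy=-1.750
  bounce: vy ← 0.52·1.750 = 0.910
Arc 6: start y=0.000, vy=0.910 → t=0.186, apex=0.042, x_land=114.330, impact vy=-0.910
  bounce: vy ← 0.52·0.910 = 0.473

1 4.579 29.196 54.174
2 2.537 7.895 84.190
3 1.319 2.135 99.799
4 0.686 0.577 107.915
5 0.357 0.156 112.136
6 0.186 0.042 114.330
final: 114.330 0.473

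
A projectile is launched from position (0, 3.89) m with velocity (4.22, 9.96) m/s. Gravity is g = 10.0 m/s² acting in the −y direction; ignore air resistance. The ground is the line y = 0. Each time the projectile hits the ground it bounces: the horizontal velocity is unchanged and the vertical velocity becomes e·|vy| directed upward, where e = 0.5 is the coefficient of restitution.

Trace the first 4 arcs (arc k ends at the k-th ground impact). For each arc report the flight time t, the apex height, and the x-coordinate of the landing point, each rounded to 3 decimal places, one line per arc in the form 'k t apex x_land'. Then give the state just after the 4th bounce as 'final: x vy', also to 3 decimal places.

1 2.326 8.850 9.817
2 1.330 2.213 15.432
3 0.665 0.553 18.239
4 0.333 0.138 19.643
final: 19.643 0.832

Arc 1: start y=3.890, vy=9.960 → t=2.326, apex=8.850, x_land=9.817, impact vy=-13.304
  bounce: vy ← 0.5·13.304 = 6.652
Arc 2: start y=0.000, vy=6.652 → t=1.330, apex=2.213, x_land=15.432, impact vy=-6.652
  bounce: vy ← 0.5·6.652 = 3.326
Arc 3: start y=0.000, vy=3.326 → t=0.665, apex=0.553, x_land=18.239, impact vy=-3.326
  bounce: vy ← 0.5·3.326 = 1.663
Arc 4: start y=0.000, vy=1.663 → t=0.333, apex=0.138, x_land=19.643, impact vy=-1.663
  bounce: vy ← 0.5·1.663 = 0.832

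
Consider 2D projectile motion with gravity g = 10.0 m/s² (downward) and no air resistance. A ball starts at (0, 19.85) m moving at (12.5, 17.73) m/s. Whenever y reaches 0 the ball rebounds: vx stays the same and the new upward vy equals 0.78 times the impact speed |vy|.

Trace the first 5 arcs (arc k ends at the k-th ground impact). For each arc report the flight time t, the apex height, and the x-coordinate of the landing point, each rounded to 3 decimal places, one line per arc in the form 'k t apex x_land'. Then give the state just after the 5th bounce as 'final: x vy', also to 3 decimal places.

Arc 1: start y=19.850, vy=17.730 → t=4.440, apex=35.568, x_land=55.501, impact vy=-26.671
  bounce: vy ← 0.78·26.671 = 20.804
Arc 2: start y=0.000, vy=20.804 → t=4.161, apex=21.639, x_land=107.510, impact vy=-20.804
  bounce: vy ← 0.78·20.804 = 16.227
Arc 3: start y=0.000, vy=16.227 → t=3.245, apex=13.165, x_land=148.077, impact vy=-16.227
  bounce: vy ← 0.78·16.227 = 12.657
Arc 4: start y=0.000, vy=12.657 → t=2.531, apex=8.010, x_land=179.719, impact vy=-12.657
  bounce: vy ← 0.78·12.657 = 9.872
Arc 5: start y=0.000, vy=9.872 → t=1.974, apex=4.873, x_land=204.400, impact vy=-9.872
  bounce: vy ← 0.78·9.872 = 7.700

1 4.440 35.568 55.501
2 4.161 21.639 107.510
3 3.245 13.165 148.077
4 2.531 8.010 179.719
5 1.974 4.873 204.400
final: 204.400 7.700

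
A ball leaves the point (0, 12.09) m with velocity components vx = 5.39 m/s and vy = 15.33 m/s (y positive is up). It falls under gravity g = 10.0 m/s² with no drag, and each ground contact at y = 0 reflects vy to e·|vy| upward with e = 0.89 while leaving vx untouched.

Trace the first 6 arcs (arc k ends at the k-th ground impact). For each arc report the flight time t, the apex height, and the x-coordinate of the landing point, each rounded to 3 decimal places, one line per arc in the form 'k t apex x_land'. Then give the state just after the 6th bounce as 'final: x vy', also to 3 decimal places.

Arc 1: start y=12.090, vy=15.330 → t=3.717, apex=23.840, x_land=20.032, impact vy=-21.836
  bounce: vy ← 0.89·21.836 = 19.434
Arc 2: start y=0.000, vy=19.434 → t=3.887, apex=18.884, x_land=40.982, impact vy=-19.434
  bounce: vy ← 0.89·19.434 = 17.296
Arc 3: start y=0.000, vy=17.296 → t=3.459, apex=14.958, x_land=59.628, impact vy=-17.296
  bounce: vy ← 0.89·17.296 = 15.394
Arc 4: start y=0.000, vy=15.394 → t=3.079, apex=11.848, x_land=76.222, impact vy=-15.394
  bounce: vy ← 0.89·15.394 = 13.700
Arc 5: start y=0.000, vy=13.700 → t=2.740, apex=9.385, x_land=90.991, impact vy=-13.700
  bounce: vy ← 0.89·13.700 = 12.193
Arc 6: start y=0.000, vy=12.193 → t=2.439, apex=7.434, x_land=104.135, impact vy=-12.193
  bounce: vy ← 0.89·12.193 = 10.852

1 3.717 23.840 20.032
2 3.887 18.884 40.982
3 3.459 14.958 59.628
4 3.079 11.848 76.222
5 2.740 9.385 90.991
6 2.439 7.434 104.135
final: 104.135 10.852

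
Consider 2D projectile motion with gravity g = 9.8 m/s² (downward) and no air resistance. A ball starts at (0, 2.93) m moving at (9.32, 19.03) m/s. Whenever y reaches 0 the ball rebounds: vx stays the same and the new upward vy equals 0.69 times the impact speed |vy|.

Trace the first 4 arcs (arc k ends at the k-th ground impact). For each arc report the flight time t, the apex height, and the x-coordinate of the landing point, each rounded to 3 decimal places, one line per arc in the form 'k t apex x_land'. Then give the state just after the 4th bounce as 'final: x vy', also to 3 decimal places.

1 4.032 21.407 37.578
2 2.884 10.192 64.461
3 1.990 4.852 83.010
4 1.373 2.310 95.808
final: 95.808 4.643

Arc 1: start y=2.930, vy=19.030 → t=4.032, apex=21.407, x_land=37.578, impact vy=-20.483
  bounce: vy ← 0.69·20.483 = 14.134
Arc 2: start y=0.000, vy=14.134 → t=2.884, apex=10.192, x_land=64.461, impact vy=-14.134
  bounce: vy ← 0.69·14.134 = 9.752
Arc 3: start y=0.000, vy=9.752 → t=1.990, apex=4.852, x_land=83.010, impact vy=-9.752
  bounce: vy ← 0.69·9.752 = 6.729
Arc 4: start y=0.000, vy=6.729 → t=1.373, apex=2.310, x_land=95.808, impact vy=-6.729
  bounce: vy ← 0.69·6.729 = 4.643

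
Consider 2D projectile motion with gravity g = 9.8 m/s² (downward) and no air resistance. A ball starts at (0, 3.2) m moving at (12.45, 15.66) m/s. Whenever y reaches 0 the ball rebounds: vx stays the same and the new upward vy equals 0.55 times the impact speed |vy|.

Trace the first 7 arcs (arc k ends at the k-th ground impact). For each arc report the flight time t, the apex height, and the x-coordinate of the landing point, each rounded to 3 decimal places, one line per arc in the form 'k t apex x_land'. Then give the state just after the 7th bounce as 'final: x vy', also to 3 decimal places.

1 3.389 15.712 42.189
2 1.970 4.753 66.712
3 1.083 1.438 80.200
4 0.596 0.435 87.618
5 0.328 0.132 91.698
6 0.180 0.040 93.942
7 0.099 0.012 95.176
final: 95.176 0.267

Arc 1: start y=3.200, vy=15.660 → t=3.389, apex=15.712, x_land=42.189, impact vy=-17.549
  bounce: vy ← 0.55·17.549 = 9.652
Arc 2: start y=0.000, vy=9.652 → t=1.970, apex=4.753, x_land=66.712, impact vy=-9.652
  bounce: vy ← 0.55·9.652 = 5.308
Arc 3: start y=0.000, vy=5.308 → t=1.083, apex=1.438, x_land=80.200, impact vy=-5.308
  bounce: vy ← 0.55·5.308 = 2.920
Arc 4: start y=0.000, vy=2.920 → t=0.596, apex=0.435, x_land=87.618, impact vy=-2.920
  bounce: vy ← 0.55·2.920 = 1.606
Arc 5: start y=0.000, vy=1.606 → t=0.328, apex=0.132, x_land=91.698, impact vy=-1.606
  bounce: vy ← 0.55·1.606 = 0.883
Arc 6: start y=0.000, vy=0.883 → t=0.180, apex=0.040, x_land=93.942, impact vy=-0.883
  bounce: vy ← 0.55·0.883 = 0.486
Arc 7: start y=0.000, vy=0.486 → t=0.099, apex=0.012, x_land=95.176, impact vy=-0.486
  bounce: vy ← 0.55·0.486 = 0.267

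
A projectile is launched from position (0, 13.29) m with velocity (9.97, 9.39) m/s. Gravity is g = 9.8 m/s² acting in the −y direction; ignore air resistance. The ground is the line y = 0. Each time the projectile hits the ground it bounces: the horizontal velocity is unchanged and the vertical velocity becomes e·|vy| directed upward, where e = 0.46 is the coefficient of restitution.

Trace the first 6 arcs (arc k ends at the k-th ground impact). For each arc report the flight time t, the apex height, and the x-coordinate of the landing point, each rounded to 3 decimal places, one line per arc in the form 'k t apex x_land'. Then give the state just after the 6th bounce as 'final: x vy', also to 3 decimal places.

1 2.864 17.789 28.549
2 1.753 3.764 46.026
3 0.806 0.796 54.065
4 0.371 0.169 57.763
5 0.171 0.036 59.464
6 0.078 0.008 60.247
final: 60.247 0.177

Arc 1: start y=13.290, vy=9.390 → t=2.864, apex=17.789, x_land=28.549, impact vy=-18.672
  bounce: vy ← 0.46·18.672 = 8.589
Arc 2: start y=0.000, vy=8.589 → t=1.753, apex=3.764, x_land=46.026, impact vy=-8.589
  bounce: vy ← 0.46·8.589 = 3.951
Arc 3: start y=0.000, vy=3.951 → t=0.806, apex=0.796, x_land=54.065, impact vy=-3.951
  bounce: vy ← 0.46·3.951 = 1.817
Arc 4: start y=0.000, vy=1.817 → t=0.371, apex=0.169, x_land=57.763, impact vy=-1.817
  bounce: vy ← 0.46·1.817 = 0.836
Arc 5: start y=0.000, vy=0.836 → t=0.171, apex=0.036, x_land=59.464, impact vy=-0.836
  bounce: vy ← 0.46·0.836 = 0.385
Arc 6: start y=0.000, vy=0.385 → t=0.078, apex=0.008, x_land=60.247, impact vy=-0.385
  bounce: vy ← 0.46·0.385 = 0.177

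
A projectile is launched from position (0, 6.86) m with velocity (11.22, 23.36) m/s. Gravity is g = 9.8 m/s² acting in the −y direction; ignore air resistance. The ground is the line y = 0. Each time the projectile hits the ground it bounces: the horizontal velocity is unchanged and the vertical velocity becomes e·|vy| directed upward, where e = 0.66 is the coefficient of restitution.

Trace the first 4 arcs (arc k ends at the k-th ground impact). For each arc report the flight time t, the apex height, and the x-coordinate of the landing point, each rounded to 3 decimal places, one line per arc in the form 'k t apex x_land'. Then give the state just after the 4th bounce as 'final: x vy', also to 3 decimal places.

1 5.045 34.701 56.603
2 3.513 15.116 96.016
3 2.318 6.584 122.029
4 1.530 2.868 139.198
final: 139.198 4.949

Arc 1: start y=6.860, vy=23.360 → t=5.045, apex=34.701, x_land=56.603, impact vy=-26.080
  bounce: vy ← 0.66·26.080 = 17.213
Arc 2: start y=0.000, vy=17.213 → t=3.513, apex=15.116, x_land=96.016, impact vy=-17.213
  bounce: vy ← 0.66·17.213 = 11.360
Arc 3: start y=0.000, vy=11.360 → t=2.318, apex=6.584, x_land=122.029, impact vy=-11.360
  bounce: vy ← 0.66·11.360 = 7.498
Arc 4: start y=0.000, vy=7.498 → t=1.530, apex=2.868, x_land=139.198, impact vy=-7.498
  bounce: vy ← 0.66·7.498 = 4.949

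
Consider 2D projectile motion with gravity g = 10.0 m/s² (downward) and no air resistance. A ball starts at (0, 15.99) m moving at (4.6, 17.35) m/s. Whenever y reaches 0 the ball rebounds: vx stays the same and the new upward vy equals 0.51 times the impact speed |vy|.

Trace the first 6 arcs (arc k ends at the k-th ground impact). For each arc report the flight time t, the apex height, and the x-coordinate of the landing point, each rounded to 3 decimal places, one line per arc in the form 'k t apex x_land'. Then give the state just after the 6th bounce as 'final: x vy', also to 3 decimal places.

1 4.227 31.041 19.443
2 2.541 8.074 31.133
3 1.296 2.100 37.096
4 0.661 0.546 40.136
5 0.337 0.142 41.687
6 0.172 0.037 42.478
final: 42.478 0.438

Arc 1: start y=15.990, vy=17.350 → t=4.227, apex=31.041, x_land=19.443, impact vy=-24.916
  bounce: vy ← 0.51·24.916 = 12.707
Arc 2: start y=0.000, vy=12.707 → t=2.541, apex=8.074, x_land=31.133, impact vy=-12.707
  bounce: vy ← 0.51·12.707 = 6.481
Arc 3: start y=0.000, vy=6.481 → t=1.296, apex=2.100, x_land=37.096, impact vy=-6.481
  bounce: vy ← 0.51·6.481 = 3.305
Arc 4: start y=0.000, vy=3.305 → t=0.661, apex=0.546, x_land=40.136, impact vy=-3.305
  bounce: vy ← 0.51·3.305 = 1.686
Arc 5: start y=0.000, vy=1.686 → t=0.337, apex=0.142, x_land=41.687, impact vy=-1.686
  bounce: vy ← 0.51·1.686 = 0.860
Arc 6: start y=0.000, vy=0.860 → t=0.172, apex=0.037, x_land=42.478, impact vy=-0.860
  bounce: vy ← 0.51·0.860 = 0.438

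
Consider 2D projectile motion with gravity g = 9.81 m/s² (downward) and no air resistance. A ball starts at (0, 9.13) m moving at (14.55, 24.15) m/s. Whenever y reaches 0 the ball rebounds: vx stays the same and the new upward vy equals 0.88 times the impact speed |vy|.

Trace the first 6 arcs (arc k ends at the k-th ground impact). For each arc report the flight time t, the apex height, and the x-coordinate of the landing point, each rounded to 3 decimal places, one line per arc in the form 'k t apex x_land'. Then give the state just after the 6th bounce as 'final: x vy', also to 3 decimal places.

1 5.276 38.856 76.771
2 4.954 30.090 148.846
3 4.359 23.302 212.272
4 3.836 18.045 268.086
5 3.376 13.974 317.204
6 2.971 10.821 360.427
final: 360.427 12.823

Arc 1: start y=9.130, vy=24.150 → t=5.276, apex=38.856, x_land=76.771, impact vy=-27.611
  bounce: vy ← 0.88·27.611 = 24.297
Arc 2: start y=0.000, vy=24.297 → t=4.954, apex=30.090, x_land=148.846, impact vy=-24.297
  bounce: vy ← 0.88·24.297 = 21.382
Arc 3: start y=0.000, vy=21.382 → t=4.359, apex=23.302, x_land=212.272, impact vy=-21.382
  bounce: vy ← 0.88·21.382 = 18.816
Arc 4: start y=0.000, vy=18.816 → t=3.836, apex=18.045, x_land=268.086, impact vy=-18.816
  bounce: vy ← 0.88·18.816 = 16.558
Arc 5: start y=0.000, vy=16.558 → t=3.376, apex=13.974, x_land=317.204, impact vy=-16.558
  bounce: vy ← 0.88·16.558 = 14.571
Arc 6: start y=0.000, vy=14.571 → t=2.971, apex=10.821, x_land=360.427, impact vy=-14.571
  bounce: vy ← 0.88·14.571 = 12.823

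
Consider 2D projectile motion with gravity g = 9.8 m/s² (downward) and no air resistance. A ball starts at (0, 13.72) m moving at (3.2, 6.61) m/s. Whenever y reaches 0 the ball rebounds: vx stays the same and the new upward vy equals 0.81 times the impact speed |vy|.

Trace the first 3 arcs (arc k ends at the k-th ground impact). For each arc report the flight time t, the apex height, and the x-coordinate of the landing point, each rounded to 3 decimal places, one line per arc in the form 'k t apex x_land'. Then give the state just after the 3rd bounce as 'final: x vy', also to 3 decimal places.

1 2.479 15.949 7.932
2 2.923 10.464 17.284
3 2.367 6.866 24.860
final: 24.860 9.396

Arc 1: start y=13.720, vy=6.610 → t=2.479, apex=15.949, x_land=7.932, impact vy=-17.681
  bounce: vy ← 0.81·17.681 = 14.321
Arc 2: start y=0.000, vy=14.321 → t=2.923, apex=10.464, x_land=17.284, impact vy=-14.321
  bounce: vy ← 0.81·14.321 = 11.600
Arc 3: start y=0.000, vy=11.600 → t=2.367, apex=6.866, x_land=24.860, impact vy=-11.600
  bounce: vy ← 0.81·11.600 = 9.396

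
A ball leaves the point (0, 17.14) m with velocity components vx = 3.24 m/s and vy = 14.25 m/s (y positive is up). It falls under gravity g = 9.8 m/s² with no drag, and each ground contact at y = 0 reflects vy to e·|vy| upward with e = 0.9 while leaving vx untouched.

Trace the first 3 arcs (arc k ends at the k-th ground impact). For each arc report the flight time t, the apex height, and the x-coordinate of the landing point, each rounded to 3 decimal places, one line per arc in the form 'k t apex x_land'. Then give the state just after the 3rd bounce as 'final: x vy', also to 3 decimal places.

1 3.823 27.500 12.387
2 4.264 22.275 26.203
3 3.838 18.043 38.638
final: 38.638 16.925

Arc 1: start y=17.140, vy=14.250 → t=3.823, apex=27.500, x_land=12.387, impact vy=-23.217
  bounce: vy ← 0.9·23.217 = 20.895
Arc 2: start y=0.000, vy=20.895 → t=4.264, apex=22.275, x_land=26.203, impact vy=-20.895
  bounce: vy ← 0.9·20.895 = 18.805
Arc 3: start y=0.000, vy=18.805 → t=3.838, apex=18.043, x_land=38.638, impact vy=-18.805
  bounce: vy ← 0.9·18.805 = 16.925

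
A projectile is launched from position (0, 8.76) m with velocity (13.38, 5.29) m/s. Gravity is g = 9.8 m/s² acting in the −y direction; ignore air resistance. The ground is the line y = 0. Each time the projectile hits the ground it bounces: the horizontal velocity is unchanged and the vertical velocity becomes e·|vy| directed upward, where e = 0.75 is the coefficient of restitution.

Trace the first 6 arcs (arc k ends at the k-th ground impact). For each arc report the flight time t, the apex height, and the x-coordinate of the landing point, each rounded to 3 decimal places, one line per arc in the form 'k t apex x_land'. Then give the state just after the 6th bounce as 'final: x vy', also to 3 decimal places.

1 1.982 10.188 26.515
2 2.163 5.731 55.455
3 1.622 3.223 77.159
4 1.217 1.813 93.438
5 0.912 1.020 105.646
6 0.684 0.574 114.803
final: 114.803 2.515

Arc 1: start y=8.760, vy=5.290 → t=1.982, apex=10.188, x_land=26.515, impact vy=-14.131
  bounce: vy ← 0.75·14.131 = 10.598
Arc 2: start y=0.000, vy=10.598 → t=2.163, apex=5.731, x_land=55.455, impact vy=-10.598
  bounce: vy ← 0.75·10.598 = 7.949
Arc 3: start y=0.000, vy=7.949 → t=1.622, apex=3.223, x_land=77.159, impact vy=-7.949
  bounce: vy ← 0.75·7.949 = 5.961
Arc 4: start y=0.000, vy=5.961 → t=1.217, apex=1.813, x_land=93.438, impact vy=-5.961
  bounce: vy ← 0.75·5.961 = 4.471
Arc 5: start y=0.000, vy=4.471 → t=0.912, apex=1.020, x_land=105.646, impact vy=-4.471
  bounce: vy ← 0.75·4.471 = 3.353
Arc 6: start y=0.000, vy=3.353 → t=0.684, apex=0.574, x_land=114.803, impact vy=-3.353
  bounce: vy ← 0.75·3.353 = 2.515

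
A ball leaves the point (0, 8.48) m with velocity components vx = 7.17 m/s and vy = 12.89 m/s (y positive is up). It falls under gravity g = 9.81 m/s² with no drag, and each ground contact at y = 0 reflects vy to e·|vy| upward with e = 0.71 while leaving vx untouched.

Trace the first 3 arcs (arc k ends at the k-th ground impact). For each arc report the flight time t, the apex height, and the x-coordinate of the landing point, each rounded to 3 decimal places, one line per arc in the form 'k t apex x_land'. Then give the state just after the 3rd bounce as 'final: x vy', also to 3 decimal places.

Arc 1: start y=8.480, vy=12.890 → t=3.173, apex=16.949, x_land=22.749, impact vy=-18.235
  bounce: vy ← 0.71·18.235 = 12.947
Arc 2: start y=0.000, vy=12.947 → t=2.640, apex=8.544, x_land=41.675, impact vy=-12.947
  bounce: vy ← 0.71·12.947 = 9.192
Arc 3: start y=0.000, vy=9.192 → t=1.874, apex=4.307, x_land=55.112, impact vy=-9.192
  bounce: vy ← 0.71·9.192 = 6.527

1 3.173 16.949 22.749
2 2.640 8.544 41.675
3 1.874 4.307 55.112
final: 55.112 6.527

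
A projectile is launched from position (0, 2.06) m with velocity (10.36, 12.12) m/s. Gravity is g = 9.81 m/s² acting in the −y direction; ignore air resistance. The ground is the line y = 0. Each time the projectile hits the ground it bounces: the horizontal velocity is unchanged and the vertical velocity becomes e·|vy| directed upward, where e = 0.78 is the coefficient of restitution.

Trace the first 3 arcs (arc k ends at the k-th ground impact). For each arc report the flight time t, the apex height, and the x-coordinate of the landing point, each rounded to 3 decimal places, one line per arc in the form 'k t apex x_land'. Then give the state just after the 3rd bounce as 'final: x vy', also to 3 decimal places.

1 2.631 9.547 27.253
2 2.176 5.808 49.800
3 1.698 3.534 67.387
final: 67.387 6.495

Arc 1: start y=2.060, vy=12.120 → t=2.631, apex=9.547, x_land=27.253, impact vy=-13.686
  bounce: vy ← 0.78·13.686 = 10.675
Arc 2: start y=0.000, vy=10.675 → t=2.176, apex=5.808, x_land=49.800, impact vy=-10.675
  bounce: vy ← 0.78·10.675 = 8.327
Arc 3: start y=0.000, vy=8.327 → t=1.698, apex=3.534, x_land=67.387, impact vy=-8.327
  bounce: vy ← 0.78·8.327 = 6.495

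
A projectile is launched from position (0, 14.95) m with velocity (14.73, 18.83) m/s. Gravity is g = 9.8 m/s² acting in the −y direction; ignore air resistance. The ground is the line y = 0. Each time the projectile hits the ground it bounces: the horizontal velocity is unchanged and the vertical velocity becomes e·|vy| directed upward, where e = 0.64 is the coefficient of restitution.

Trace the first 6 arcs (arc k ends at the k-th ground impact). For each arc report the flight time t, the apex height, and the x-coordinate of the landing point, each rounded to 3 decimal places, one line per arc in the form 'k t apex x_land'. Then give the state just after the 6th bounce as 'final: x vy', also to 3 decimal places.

1 4.518 33.040 66.552
2 3.324 13.533 115.512
3 2.127 5.543 146.846
4 1.361 2.271 166.899
5 0.871 0.930 179.734
6 0.558 0.381 187.948
final: 187.948 1.749

Arc 1: start y=14.950, vy=18.830 → t=4.518, apex=33.040, x_land=66.552, impact vy=-25.448
  bounce: vy ← 0.64·25.448 = 16.287
Arc 2: start y=0.000, vy=16.287 → t=3.324, apex=13.533, x_land=115.512, impact vy=-16.287
  bounce: vy ← 0.64·16.287 = 10.423
Arc 3: start y=0.000, vy=10.423 → t=2.127, apex=5.543, x_land=146.846, impact vy=-10.423
  bounce: vy ← 0.64·10.423 = 6.671
Arc 4: start y=0.000, vy=6.671 → t=1.361, apex=2.271, x_land=166.899, impact vy=-6.671
  bounce: vy ← 0.64·6.671 = 4.269
Arc 5: start y=0.000, vy=4.269 → t=0.871, apex=0.930, x_land=179.734, impact vy=-4.269
  bounce: vy ← 0.64·4.269 = 2.732
Arc 6: start y=0.000, vy=2.732 → t=0.558, apex=0.381, x_land=187.948, impact vy=-2.732
  bounce: vy ← 0.64·2.732 = 1.749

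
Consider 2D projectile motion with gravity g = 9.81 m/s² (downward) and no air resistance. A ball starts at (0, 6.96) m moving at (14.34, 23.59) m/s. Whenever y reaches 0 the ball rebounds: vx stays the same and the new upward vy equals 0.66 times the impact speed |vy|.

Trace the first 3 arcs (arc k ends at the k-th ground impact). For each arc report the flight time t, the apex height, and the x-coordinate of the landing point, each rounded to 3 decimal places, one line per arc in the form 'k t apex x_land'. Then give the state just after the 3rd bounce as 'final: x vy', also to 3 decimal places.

Arc 1: start y=6.960, vy=23.590 → t=5.088, apex=35.323, x_land=72.965, impact vy=-26.326
  bounce: vy ← 0.66·26.326 = 17.375
Arc 2: start y=0.000, vy=17.375 → t=3.542, apex=15.387, x_land=123.762, impact vy=-17.375
  bounce: vy ← 0.66·17.375 = 11.467
Arc 3: start y=0.000, vy=11.467 → t=2.338, apex=6.703, x_land=157.288, impact vy=-11.467
  bounce: vy ← 0.66·11.467 = 7.569

1 5.088 35.323 72.965
2 3.542 15.387 123.762
3 2.338 6.703 157.288
final: 157.288 7.569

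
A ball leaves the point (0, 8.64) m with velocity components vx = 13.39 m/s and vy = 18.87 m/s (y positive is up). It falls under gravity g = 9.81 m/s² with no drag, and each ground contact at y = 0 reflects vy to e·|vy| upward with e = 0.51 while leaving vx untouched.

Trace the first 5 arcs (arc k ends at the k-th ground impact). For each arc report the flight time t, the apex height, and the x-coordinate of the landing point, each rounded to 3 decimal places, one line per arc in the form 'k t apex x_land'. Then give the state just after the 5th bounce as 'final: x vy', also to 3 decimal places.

1 4.261 26.789 57.049
2 2.384 6.968 88.967
3 1.216 1.812 105.245
4 0.620 0.471 113.547
5 0.316 0.123 117.781
final: 117.781 0.791

Arc 1: start y=8.640, vy=18.870 → t=4.261, apex=26.789, x_land=57.049, impact vy=-22.926
  bounce: vy ← 0.51·22.926 = 11.692
Arc 2: start y=0.000, vy=11.692 → t=2.384, apex=6.968, x_land=88.967, impact vy=-11.692
  bounce: vy ← 0.51·11.692 = 5.963
Arc 3: start y=0.000, vy=5.963 → t=1.216, apex=1.812, x_land=105.245, impact vy=-5.963
  bounce: vy ← 0.51·5.963 = 3.041
Arc 4: start y=0.000, vy=3.041 → t=0.620, apex=0.471, x_land=113.547, impact vy=-3.041
  bounce: vy ← 0.51·3.041 = 1.551
Arc 5: start y=0.000, vy=1.551 → t=0.316, apex=0.123, x_land=117.781, impact vy=-1.551
  bounce: vy ← 0.51·1.551 = 0.791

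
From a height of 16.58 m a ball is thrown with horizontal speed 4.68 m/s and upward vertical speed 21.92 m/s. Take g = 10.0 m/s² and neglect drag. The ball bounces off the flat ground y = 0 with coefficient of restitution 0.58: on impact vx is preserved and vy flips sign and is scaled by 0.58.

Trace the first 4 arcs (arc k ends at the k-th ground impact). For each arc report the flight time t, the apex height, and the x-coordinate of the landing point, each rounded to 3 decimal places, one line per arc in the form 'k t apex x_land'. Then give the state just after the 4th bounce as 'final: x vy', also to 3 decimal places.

Arc 1: start y=16.580, vy=21.920 → t=5.042, apex=40.604, x_land=23.595, impact vy=-28.497
  bounce: vy ← 0.58·28.497 = 16.528
Arc 2: start y=0.000, vy=16.528 → t=3.306, apex=13.659, x_land=39.066, impact vy=-16.528
  bounce: vy ← 0.58·16.528 = 9.586
Arc 3: start y=0.000, vy=9.586 → t=1.917, apex=4.595, x_land=48.039, impact vy=-9.586
  bounce: vy ← 0.58·9.586 = 5.560
Arc 4: start y=0.000, vy=5.560 → t=1.112, apex=1.546, x_land=53.243, impact vy=-5.560
  bounce: vy ← 0.58·5.560 = 3.225

1 5.042 40.604 23.595
2 3.306 13.659 39.066
3 1.917 4.595 48.039
4 1.112 1.546 53.243
final: 53.243 3.225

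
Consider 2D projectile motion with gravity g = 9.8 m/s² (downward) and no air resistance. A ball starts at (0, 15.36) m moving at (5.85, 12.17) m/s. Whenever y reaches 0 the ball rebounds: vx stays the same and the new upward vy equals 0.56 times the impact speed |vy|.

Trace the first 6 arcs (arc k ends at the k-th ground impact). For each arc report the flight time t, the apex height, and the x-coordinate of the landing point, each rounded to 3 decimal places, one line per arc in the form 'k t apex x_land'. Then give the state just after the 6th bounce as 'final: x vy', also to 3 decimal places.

1 3.404 22.917 19.916
2 2.422 7.187 34.085
3 1.356 2.254 42.020
4 0.760 0.707 46.464
5 0.425 0.222 48.952
6 0.238 0.070 50.346
final: 50.346 0.654

Arc 1: start y=15.360, vy=12.170 → t=3.404, apex=22.917, x_land=19.916, impact vy=-21.194
  bounce: vy ← 0.56·21.194 = 11.868
Arc 2: start y=0.000, vy=11.868 → t=2.422, apex=7.187, x_land=34.085, impact vy=-11.868
  bounce: vy ← 0.56·11.868 = 6.646
Arc 3: start y=0.000, vy=6.646 → t=1.356, apex=2.254, x_land=42.020, impact vy=-6.646
  bounce: vy ← 0.56·6.646 = 3.722
Arc 4: start y=0.000, vy=3.722 → t=0.760, apex=0.707, x_land=46.464, impact vy=-3.722
  bounce: vy ← 0.56·3.722 = 2.084
Arc 5: start y=0.000, vy=2.084 → t=0.425, apex=0.222, x_land=48.952, impact vy=-2.084
  bounce: vy ← 0.56·2.084 = 1.167
Arc 6: start y=0.000, vy=1.167 → t=0.238, apex=0.070, x_land=50.346, impact vy=-1.167
  bounce: vy ← 0.56·1.167 = 0.654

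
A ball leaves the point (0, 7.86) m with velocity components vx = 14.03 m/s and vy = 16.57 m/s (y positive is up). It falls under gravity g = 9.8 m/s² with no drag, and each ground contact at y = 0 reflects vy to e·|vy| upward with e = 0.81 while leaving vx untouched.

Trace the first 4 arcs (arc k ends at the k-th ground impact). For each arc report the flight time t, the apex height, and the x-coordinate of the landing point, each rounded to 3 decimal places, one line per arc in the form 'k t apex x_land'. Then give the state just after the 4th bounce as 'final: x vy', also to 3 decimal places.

1 3.803 21.868 53.361
2 3.422 14.348 101.377
3 2.772 9.414 140.270
4 2.245 6.176 171.773
final: 171.773 8.912

Arc 1: start y=7.860, vy=16.570 → t=3.803, apex=21.868, x_land=53.361, impact vy=-20.703
  bounce: vy ← 0.81·20.703 = 16.770
Arc 2: start y=0.000, vy=16.770 → t=3.422, apex=14.348, x_land=101.377, impact vy=-16.770
  bounce: vy ← 0.81·16.770 = 13.583
Arc 3: start y=0.000, vy=13.583 → t=2.772, apex=9.414, x_land=140.270, impact vy=-13.583
  bounce: vy ← 0.81·13.583 = 11.003
Arc 4: start y=0.000, vy=11.003 → t=2.245, apex=6.176, x_land=171.773, impact vy=-11.003
  bounce: vy ← 0.81·11.003 = 8.912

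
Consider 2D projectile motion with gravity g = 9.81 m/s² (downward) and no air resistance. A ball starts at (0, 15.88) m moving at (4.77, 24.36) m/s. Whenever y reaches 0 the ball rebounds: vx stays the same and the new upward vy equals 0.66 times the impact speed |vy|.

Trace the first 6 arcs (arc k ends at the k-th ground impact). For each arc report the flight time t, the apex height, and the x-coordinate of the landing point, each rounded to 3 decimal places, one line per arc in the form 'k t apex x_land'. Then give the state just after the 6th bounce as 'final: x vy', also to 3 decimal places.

1 5.550 46.125 26.472
2 4.048 20.092 45.780
3 2.672 8.752 58.524
4 1.763 3.812 66.934
5 1.164 1.661 72.485
6 0.768 0.723 76.149
final: 76.149 2.486

Arc 1: start y=15.880, vy=24.360 → t=5.550, apex=46.125, x_land=26.472, impact vy=-30.083
  bounce: vy ← 0.66·30.083 = 19.855
Arc 2: start y=0.000, vy=19.855 → t=4.048, apex=20.092, x_land=45.780, impact vy=-19.855
  bounce: vy ← 0.66·19.855 = 13.104
Arc 3: start y=0.000, vy=13.104 → t=2.672, apex=8.752, x_land=58.524, impact vy=-13.104
  bounce: vy ← 0.66·13.104 = 8.649
Arc 4: start y=0.000, vy=8.649 → t=1.763, apex=3.812, x_land=66.934, impact vy=-8.649
  bounce: vy ← 0.66·8.649 = 5.708
Arc 5: start y=0.000, vy=5.708 → t=1.164, apex=1.661, x_land=72.485, impact vy=-5.708
  bounce: vy ← 0.66·5.708 = 3.767
Arc 6: start y=0.000, vy=3.767 → t=0.768, apex=0.723, x_land=76.149, impact vy=-3.767
  bounce: vy ← 0.66·3.767 = 2.486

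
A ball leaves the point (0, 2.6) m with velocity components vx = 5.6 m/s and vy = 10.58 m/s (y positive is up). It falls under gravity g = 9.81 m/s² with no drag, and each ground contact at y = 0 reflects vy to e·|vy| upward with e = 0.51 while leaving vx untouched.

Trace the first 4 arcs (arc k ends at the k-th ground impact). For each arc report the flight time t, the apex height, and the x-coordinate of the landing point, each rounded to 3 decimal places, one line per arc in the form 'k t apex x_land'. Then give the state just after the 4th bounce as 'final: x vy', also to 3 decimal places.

1 2.380 8.305 13.326
2 1.327 2.160 20.759
3 0.677 0.562 24.550
4 0.345 0.146 26.483
final: 26.483 0.864

Arc 1: start y=2.600, vy=10.580 → t=2.380, apex=8.305, x_land=13.326, impact vy=-12.765
  bounce: vy ← 0.51·12.765 = 6.510
Arc 2: start y=0.000, vy=6.510 → t=1.327, apex=2.160, x_land=20.759, impact vy=-6.510
  bounce: vy ← 0.51·6.510 = 3.320
Arc 3: start y=0.000, vy=3.320 → t=0.677, apex=0.562, x_land=24.550, impact vy=-3.320
  bounce: vy ← 0.51·3.320 = 1.693
Arc 4: start y=0.000, vy=1.693 → t=0.345, apex=0.146, x_land=26.483, impact vy=-1.693
  bounce: vy ← 0.51·1.693 = 0.864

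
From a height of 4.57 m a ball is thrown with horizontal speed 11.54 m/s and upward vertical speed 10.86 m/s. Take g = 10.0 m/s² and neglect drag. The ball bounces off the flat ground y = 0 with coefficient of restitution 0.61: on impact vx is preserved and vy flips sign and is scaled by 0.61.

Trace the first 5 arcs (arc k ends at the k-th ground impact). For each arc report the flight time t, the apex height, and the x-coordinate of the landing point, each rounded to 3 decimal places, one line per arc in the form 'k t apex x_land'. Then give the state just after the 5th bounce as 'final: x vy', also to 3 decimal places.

1 2.533 10.467 29.229
2 1.765 3.895 49.599
3 1.077 1.449 62.025
4 0.657 0.539 69.605
5 0.401 0.201 74.228
final: 74.228 1.222

Arc 1: start y=4.570, vy=10.860 → t=2.533, apex=10.467, x_land=29.229, impact vy=-14.469
  bounce: vy ← 0.61·14.469 = 8.826
Arc 2: start y=0.000, vy=8.826 → t=1.765, apex=3.895, x_land=49.599, impact vy=-8.826
  bounce: vy ← 0.61·8.826 = 5.384
Arc 3: start y=0.000, vy=5.384 → t=1.077, apex=1.449, x_land=62.025, impact vy=-5.384
  bounce: vy ← 0.61·5.384 = 3.284
Arc 4: start y=0.000, vy=3.284 → t=0.657, apex=0.539, x_land=69.605, impact vy=-3.284
  bounce: vy ← 0.61·3.284 = 2.003
Arc 5: start y=0.000, vy=2.003 → t=0.401, apex=0.201, x_land=74.228, impact vy=-2.003
  bounce: vy ← 0.61·2.003 = 1.222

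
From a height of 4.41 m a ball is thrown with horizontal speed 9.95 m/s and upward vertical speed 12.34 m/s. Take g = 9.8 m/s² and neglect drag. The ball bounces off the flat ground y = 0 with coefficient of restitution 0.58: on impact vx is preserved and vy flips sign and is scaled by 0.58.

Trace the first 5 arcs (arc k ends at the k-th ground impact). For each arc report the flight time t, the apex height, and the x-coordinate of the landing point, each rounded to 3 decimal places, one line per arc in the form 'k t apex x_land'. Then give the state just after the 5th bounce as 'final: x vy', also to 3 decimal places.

Arc 1: start y=4.410, vy=12.340 → t=2.836, apex=12.179, x_land=28.216, impact vy=-15.450
  bounce: vy ← 0.58·15.450 = 8.961
Arc 2: start y=0.000, vy=8.961 → t=1.829, apex=4.097, x_land=46.412, impact vy=-8.961
  bounce: vy ← 0.58·8.961 = 5.197
Arc 3: start y=0.000, vy=5.197 → t=1.061, apex=1.378, x_land=56.966, impact vy=-5.197
  bounce: vy ← 0.58·5.197 = 3.015
Arc 4: start y=0.000, vy=3.015 → t=0.615, apex=0.464, x_land=63.088, impact vy=-3.015
  bounce: vy ← 0.58·3.015 = 1.748
Arc 5: start y=0.000, vy=1.748 → t=0.357, apex=0.156, x_land=66.638, impact vy=-1.748
  bounce: vy ← 0.58·1.748 = 1.014

1 2.836 12.179 28.216
2 1.829 4.097 46.412
3 1.061 1.378 56.966
4 0.615 0.464 63.088
5 0.357 0.156 66.638
final: 66.638 1.014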